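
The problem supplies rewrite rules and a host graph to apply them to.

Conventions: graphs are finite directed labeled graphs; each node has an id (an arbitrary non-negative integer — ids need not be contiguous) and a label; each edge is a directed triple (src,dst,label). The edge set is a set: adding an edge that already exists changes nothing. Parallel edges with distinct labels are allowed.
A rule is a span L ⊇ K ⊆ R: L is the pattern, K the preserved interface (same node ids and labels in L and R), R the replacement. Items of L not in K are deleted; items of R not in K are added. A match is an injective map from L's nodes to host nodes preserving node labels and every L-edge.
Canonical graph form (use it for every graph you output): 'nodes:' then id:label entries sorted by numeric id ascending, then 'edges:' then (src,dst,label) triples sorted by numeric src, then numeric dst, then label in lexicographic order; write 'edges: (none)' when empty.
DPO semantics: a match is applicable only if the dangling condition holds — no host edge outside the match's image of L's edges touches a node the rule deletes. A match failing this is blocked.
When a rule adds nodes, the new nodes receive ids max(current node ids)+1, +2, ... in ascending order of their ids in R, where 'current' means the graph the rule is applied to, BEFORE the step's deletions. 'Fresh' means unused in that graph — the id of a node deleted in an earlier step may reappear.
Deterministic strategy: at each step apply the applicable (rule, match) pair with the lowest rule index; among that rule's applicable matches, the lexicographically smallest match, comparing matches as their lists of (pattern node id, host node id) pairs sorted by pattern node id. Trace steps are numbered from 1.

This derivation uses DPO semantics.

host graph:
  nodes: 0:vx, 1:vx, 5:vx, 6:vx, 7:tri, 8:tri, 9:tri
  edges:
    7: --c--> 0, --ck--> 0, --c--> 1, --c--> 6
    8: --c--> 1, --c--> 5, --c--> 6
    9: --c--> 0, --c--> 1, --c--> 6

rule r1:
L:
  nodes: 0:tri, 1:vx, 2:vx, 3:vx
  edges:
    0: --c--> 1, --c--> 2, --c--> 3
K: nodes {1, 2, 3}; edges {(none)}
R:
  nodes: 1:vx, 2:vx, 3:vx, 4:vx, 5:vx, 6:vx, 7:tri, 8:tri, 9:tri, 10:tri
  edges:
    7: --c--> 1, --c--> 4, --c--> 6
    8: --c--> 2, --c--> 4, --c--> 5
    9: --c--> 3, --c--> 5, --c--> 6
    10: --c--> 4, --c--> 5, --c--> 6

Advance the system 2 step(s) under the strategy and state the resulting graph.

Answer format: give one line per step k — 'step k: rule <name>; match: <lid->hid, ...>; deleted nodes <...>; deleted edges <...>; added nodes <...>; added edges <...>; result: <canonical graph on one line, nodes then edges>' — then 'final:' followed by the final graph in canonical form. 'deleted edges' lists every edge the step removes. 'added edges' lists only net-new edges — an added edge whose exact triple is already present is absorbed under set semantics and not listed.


step 1: rule r1; match: 0->8, 1->1, 2->5, 3->6; deleted nodes 8; deleted edges (8,1,c); (8,5,c); (8,6,c); added nodes 10, 11, 12, 13, 14, 15, 16; added edges (13,1,c); (13,10,c); (13,12,c); (14,5,c); (14,10,c); (14,11,c); (15,6,c); (15,11,c); (15,12,c); (16,10,c); (16,11,c); (16,12,c); result: nodes: 0:vx, 1:vx, 5:vx, 6:vx, 7:tri, 9:tri, 10:vx, 11:vx, 12:vx, 13:tri, 14:tri, 15:tri, 16:tri edges: (7,0,c); (7,0,ck); (7,1,c); (7,6,c); (9,0,c); (9,1,c); (9,6,c); (13,1,c); (13,10,c); (13,12,c); (14,5,c); (14,10,c); (14,11,c); (15,6,c); (15,11,c); (15,12,c); (16,10,c); (16,11,c); (16,12,c)
step 2: rule r1; match: 0->9, 1->0, 2->1, 3->6; deleted nodes 9; deleted edges (9,0,c); (9,1,c); (9,6,c); added nodes 17, 18, 19, 20, 21, 22, 23; added edges (20,0,c); (20,17,c); (20,19,c); (21,1,c); (21,17,c); (21,18,c); (22,6,c); (22,18,c); (22,19,c); (23,17,c); (23,18,c); (23,19,c); result: nodes: 0:vx, 1:vx, 5:vx, 6:vx, 7:tri, 10:vx, 11:vx, 12:vx, 13:tri, 14:tri, 15:tri, 16:tri, 17:vx, 18:vx, 19:vx, 20:tri, 21:tri, 22:tri, 23:tri edges: (7,0,c); (7,0,ck); (7,1,c); (7,6,c); (13,1,c); (13,10,c); (13,12,c); (14,5,c); (14,10,c); (14,11,c); (15,6,c); (15,11,c); (15,12,c); (16,10,c); (16,11,c); (16,12,c); (20,0,c); (20,17,c); (20,19,c); (21,1,c); (21,17,c); (21,18,c); (22,6,c); (22,18,c); (22,19,c); (23,17,c); (23,18,c); (23,19,c)
final:
nodes: 0:vx, 1:vx, 5:vx, 6:vx, 7:tri, 10:vx, 11:vx, 12:vx, 13:tri, 14:tri, 15:tri, 16:tri, 17:vx, 18:vx, 19:vx, 20:tri, 21:tri, 22:tri, 23:tri
edges: (7,0,c); (7,0,ck); (7,1,c); (7,6,c); (13,1,c); (13,10,c); (13,12,c); (14,5,c); (14,10,c); (14,11,c); (15,6,c); (15,11,c); (15,12,c); (16,10,c); (16,11,c); (16,12,c); (20,0,c); (20,17,c); (20,19,c); (21,1,c); (21,17,c); (21,18,c); (22,6,c); (22,18,c); (22,19,c); (23,17,c); (23,18,c); (23,19,c)


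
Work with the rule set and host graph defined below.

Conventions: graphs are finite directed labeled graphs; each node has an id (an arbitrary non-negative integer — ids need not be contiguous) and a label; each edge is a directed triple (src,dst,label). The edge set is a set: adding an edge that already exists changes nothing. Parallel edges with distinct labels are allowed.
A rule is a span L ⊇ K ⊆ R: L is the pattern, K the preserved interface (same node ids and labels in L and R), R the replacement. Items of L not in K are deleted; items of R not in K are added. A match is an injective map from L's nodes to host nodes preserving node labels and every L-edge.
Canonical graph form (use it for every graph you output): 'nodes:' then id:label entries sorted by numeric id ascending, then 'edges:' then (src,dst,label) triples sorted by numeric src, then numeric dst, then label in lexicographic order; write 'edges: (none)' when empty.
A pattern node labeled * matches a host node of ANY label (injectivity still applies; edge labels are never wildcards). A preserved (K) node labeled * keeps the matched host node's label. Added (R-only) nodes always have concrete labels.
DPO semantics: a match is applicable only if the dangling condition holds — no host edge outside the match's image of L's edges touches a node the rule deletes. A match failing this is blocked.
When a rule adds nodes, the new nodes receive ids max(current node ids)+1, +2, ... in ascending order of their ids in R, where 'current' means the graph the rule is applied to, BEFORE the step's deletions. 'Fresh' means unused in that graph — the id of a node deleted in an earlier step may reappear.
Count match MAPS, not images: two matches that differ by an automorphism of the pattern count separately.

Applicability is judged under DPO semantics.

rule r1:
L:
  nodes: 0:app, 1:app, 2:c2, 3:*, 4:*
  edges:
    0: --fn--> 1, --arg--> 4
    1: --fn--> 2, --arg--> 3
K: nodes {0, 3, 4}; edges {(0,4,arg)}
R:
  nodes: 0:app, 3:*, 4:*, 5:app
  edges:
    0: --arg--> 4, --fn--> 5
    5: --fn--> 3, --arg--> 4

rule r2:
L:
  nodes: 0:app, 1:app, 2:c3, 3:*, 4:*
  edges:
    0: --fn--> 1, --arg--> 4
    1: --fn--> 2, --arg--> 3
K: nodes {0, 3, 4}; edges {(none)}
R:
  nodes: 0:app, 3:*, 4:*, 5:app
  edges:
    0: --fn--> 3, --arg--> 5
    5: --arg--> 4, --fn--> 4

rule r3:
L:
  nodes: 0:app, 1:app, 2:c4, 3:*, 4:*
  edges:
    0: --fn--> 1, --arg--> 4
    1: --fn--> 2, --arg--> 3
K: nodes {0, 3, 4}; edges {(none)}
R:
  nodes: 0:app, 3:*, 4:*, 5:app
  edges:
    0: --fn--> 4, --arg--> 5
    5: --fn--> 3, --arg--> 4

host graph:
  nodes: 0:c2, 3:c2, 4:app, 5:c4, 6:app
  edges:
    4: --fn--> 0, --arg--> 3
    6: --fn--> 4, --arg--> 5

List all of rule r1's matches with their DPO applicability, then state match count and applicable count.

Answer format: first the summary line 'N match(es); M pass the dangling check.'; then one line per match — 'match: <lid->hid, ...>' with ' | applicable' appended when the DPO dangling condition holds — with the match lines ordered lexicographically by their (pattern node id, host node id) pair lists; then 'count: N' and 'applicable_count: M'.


1 match(es); 1 pass the dangling check.
match: 0->6, 1->4, 2->0, 3->3, 4->5 | applicable
count: 1
applicable_count: 1


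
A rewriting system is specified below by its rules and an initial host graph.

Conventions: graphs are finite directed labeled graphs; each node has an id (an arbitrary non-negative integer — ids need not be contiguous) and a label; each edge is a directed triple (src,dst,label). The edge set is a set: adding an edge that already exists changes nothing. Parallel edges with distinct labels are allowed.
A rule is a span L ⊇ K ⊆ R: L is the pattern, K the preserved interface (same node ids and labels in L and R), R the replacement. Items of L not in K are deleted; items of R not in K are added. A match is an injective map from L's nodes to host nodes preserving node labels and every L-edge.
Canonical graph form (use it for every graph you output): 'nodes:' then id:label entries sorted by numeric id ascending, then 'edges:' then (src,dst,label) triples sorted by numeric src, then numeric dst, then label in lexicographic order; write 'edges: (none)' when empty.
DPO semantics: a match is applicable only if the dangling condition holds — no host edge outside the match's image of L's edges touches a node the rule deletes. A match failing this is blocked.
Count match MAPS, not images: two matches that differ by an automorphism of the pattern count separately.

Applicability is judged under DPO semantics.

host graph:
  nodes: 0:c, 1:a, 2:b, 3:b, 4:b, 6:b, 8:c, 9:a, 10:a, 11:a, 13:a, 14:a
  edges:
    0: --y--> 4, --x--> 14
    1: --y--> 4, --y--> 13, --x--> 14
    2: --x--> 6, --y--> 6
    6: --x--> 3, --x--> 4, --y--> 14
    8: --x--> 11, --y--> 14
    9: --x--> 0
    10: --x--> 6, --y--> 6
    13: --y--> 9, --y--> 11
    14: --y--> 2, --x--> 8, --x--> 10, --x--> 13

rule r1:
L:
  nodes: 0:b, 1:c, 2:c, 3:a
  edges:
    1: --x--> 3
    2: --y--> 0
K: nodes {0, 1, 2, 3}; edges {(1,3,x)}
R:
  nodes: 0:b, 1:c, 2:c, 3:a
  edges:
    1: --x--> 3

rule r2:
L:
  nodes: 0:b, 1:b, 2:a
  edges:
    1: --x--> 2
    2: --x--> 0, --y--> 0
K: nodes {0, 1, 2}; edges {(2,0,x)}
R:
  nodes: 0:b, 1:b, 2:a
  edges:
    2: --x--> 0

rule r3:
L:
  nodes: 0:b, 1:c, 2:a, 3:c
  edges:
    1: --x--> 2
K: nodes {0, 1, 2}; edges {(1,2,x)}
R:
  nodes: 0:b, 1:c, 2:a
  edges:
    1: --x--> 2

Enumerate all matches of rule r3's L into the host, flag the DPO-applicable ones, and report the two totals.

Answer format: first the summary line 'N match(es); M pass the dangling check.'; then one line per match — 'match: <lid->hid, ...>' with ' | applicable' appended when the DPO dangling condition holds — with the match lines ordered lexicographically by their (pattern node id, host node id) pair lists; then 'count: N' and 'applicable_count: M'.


8 match(es); 0 pass the dangling check.
match: 0->2, 1->0, 2->14, 3->8
match: 0->2, 1->8, 2->11, 3->0
match: 0->3, 1->0, 2->14, 3->8
match: 0->3, 1->8, 2->11, 3->0
match: 0->4, 1->0, 2->14, 3->8
match: 0->4, 1->8, 2->11, 3->0
match: 0->6, 1->0, 2->14, 3->8
match: 0->6, 1->8, 2->11, 3->0
count: 8
applicable_count: 0


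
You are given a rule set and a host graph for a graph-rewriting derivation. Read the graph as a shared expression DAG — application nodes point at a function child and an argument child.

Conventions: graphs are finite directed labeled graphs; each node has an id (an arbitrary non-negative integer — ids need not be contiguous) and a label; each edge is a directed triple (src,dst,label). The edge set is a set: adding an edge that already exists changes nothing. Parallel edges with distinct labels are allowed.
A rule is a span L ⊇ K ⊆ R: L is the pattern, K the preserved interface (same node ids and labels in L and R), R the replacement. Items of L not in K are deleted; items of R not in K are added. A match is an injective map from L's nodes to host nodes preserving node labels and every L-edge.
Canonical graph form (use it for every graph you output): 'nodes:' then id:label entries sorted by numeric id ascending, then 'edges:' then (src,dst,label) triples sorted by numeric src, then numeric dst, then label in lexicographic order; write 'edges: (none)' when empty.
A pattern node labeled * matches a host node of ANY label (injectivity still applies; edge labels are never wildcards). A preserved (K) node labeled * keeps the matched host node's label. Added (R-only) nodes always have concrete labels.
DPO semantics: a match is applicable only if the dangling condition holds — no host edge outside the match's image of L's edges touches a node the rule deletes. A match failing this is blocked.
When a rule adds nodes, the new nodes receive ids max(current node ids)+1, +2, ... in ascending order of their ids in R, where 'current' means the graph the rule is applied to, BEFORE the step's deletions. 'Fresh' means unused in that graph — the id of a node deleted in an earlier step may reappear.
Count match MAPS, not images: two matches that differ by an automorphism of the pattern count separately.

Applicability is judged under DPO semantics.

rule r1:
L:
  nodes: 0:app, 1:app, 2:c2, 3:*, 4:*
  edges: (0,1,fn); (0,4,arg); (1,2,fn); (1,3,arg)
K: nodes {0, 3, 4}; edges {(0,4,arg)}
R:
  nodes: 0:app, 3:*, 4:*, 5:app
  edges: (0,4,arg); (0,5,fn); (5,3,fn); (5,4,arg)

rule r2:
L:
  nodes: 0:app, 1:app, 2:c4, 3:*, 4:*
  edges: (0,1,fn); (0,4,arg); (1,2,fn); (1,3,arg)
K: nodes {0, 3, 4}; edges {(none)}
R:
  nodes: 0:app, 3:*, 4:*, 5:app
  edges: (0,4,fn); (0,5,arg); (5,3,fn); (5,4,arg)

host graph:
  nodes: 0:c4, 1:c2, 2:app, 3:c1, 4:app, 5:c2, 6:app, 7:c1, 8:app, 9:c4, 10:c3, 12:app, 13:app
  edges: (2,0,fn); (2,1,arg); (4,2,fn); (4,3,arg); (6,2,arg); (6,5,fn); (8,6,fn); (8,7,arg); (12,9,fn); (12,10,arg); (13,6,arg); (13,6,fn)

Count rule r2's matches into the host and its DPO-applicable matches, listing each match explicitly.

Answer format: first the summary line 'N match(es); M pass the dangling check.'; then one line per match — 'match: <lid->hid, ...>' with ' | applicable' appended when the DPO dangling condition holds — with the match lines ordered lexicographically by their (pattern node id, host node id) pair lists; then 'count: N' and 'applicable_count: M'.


1 match(es); 0 pass the dangling check.
match: 0->4, 1->2, 2->0, 3->1, 4->3
count: 1
applicable_count: 0


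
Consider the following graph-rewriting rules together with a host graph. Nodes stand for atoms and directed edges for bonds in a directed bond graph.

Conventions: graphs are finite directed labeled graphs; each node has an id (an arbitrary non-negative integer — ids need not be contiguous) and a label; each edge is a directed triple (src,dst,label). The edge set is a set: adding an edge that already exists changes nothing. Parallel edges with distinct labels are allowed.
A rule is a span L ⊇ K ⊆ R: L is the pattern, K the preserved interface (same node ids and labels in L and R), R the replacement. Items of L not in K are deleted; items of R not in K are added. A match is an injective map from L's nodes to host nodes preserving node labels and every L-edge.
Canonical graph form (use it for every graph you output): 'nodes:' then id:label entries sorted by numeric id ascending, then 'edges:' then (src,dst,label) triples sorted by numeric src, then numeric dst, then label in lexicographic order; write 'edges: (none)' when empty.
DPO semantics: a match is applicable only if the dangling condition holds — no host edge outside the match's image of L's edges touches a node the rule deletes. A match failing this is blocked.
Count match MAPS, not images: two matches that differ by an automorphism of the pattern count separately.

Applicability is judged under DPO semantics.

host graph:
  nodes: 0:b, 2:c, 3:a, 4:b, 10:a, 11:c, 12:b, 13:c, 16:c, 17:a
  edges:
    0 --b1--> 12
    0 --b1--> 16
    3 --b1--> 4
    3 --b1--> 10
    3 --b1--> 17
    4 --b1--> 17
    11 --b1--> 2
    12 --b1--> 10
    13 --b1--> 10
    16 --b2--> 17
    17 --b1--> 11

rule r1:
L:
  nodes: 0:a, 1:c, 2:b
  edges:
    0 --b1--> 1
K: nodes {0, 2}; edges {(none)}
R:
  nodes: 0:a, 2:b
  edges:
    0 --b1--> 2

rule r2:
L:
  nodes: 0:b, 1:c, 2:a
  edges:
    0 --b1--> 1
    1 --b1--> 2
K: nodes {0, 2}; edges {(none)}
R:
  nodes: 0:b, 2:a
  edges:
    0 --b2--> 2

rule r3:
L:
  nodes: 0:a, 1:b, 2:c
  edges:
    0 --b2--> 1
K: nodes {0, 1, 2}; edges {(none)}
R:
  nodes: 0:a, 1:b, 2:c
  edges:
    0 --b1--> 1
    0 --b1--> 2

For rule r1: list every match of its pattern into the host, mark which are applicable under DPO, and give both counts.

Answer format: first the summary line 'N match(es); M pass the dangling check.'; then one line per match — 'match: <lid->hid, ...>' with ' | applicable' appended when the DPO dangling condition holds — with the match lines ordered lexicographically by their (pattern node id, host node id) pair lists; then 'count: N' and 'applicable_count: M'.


3 match(es); 0 pass the dangling check.
match: 0->17, 1->11, 2->0
match: 0->17, 1->11, 2->4
match: 0->17, 1->11, 2->12
count: 3
applicable_count: 0


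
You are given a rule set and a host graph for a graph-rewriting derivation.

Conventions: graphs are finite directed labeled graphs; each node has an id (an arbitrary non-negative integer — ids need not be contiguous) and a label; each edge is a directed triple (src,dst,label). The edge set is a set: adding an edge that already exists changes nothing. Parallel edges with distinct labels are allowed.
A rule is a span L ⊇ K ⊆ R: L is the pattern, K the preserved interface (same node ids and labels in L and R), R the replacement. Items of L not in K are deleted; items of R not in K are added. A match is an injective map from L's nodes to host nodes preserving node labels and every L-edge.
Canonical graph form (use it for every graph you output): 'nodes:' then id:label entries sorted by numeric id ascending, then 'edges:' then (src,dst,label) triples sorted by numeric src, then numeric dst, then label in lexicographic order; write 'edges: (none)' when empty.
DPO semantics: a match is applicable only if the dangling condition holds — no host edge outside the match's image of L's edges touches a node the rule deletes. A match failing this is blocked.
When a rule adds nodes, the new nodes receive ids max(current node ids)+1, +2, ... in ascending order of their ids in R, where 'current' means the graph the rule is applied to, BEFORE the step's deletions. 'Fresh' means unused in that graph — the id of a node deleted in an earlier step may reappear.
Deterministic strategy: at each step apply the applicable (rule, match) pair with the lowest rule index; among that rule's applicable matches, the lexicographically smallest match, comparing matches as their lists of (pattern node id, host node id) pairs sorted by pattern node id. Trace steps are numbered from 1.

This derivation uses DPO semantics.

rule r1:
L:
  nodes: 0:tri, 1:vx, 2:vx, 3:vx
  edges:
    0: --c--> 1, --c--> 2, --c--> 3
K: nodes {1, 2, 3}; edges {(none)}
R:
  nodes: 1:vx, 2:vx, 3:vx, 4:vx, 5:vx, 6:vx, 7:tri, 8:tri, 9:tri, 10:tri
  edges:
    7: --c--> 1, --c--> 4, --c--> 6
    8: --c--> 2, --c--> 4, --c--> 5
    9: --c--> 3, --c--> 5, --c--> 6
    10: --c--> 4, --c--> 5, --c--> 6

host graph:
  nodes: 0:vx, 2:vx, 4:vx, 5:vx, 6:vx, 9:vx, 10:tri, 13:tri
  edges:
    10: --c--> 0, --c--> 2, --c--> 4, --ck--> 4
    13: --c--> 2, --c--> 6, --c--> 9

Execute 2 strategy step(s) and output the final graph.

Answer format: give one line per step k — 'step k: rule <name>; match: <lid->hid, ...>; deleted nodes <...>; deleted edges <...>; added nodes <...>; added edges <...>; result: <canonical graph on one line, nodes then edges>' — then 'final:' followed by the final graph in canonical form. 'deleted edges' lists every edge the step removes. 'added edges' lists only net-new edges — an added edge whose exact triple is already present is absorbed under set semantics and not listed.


step 1: rule r1; match: 0->13, 1->2, 2->6, 3->9; deleted nodes 13; deleted edges (13,2,c); (13,6,c); (13,9,c); added nodes 14, 15, 16, 17, 18, 19, 20; added edges (17,2,c); (17,14,c); (17,16,c); (18,6,c); (18,14,c); (18,15,c); (19,9,c); (19,15,c); (19,16,c); (20,14,c); (20,15,c); (20,16,c); result: nodes: 0:vx, 2:vx, 4:vx, 5:vx, 6:vx, 9:vx, 10:tri, 14:vx, 15:vx, 16:vx, 17:tri, 18:tri, 19:tri, 20:tri edges: (10,0,c); (10,2,c); (10,4,c); (10,4,ck); (17,2,c); (17,14,c); (17,16,c); (18,6,c); (18,14,c); (18,15,c); (19,9,c); (19,15,c); (19,16,c); (20,14,c); (20,15,c); (20,16,c)
step 2: rule r1; match: 0->17, 1->2, 2->14, 3->16; deleted nodes 17; deleted edges (17,2,c); (17,14,c); (17,16,c); added nodes 21, 22, 23, 24, 25, 26, 27; added edges (24,2,c); (24,21,c); (24,23,c); (25,14,c); (25,21,c); (25,22,c); (26,16,c); (26,22,c); (26,23,c); (27,21,c); (27,22,c); (27,23,c); result: nodes: 0:vx, 2:vx, 4:vx, 5:vx, 6:vx, 9:vx, 10:tri, 14:vx, 15:vx, 16:vx, 18:tri, 19:tri, 20:tri, 21:vx, 22:vx, 23:vx, 24:tri, 25:tri, 26:tri, 27:tri edges: (10,0,c); (10,2,c); (10,4,c); (10,4,ck); (18,6,c); (18,14,c); (18,15,c); (19,9,c); (19,15,c); (19,16,c); (20,14,c); (20,15,c); (20,16,c); (24,2,c); (24,21,c); (24,23,c); (25,14,c); (25,21,c); (25,22,c); (26,16,c); (26,22,c); (26,23,c); (27,21,c); (27,22,c); (27,23,c)
final:
nodes: 0:vx, 2:vx, 4:vx, 5:vx, 6:vx, 9:vx, 10:tri, 14:vx, 15:vx, 16:vx, 18:tri, 19:tri, 20:tri, 21:vx, 22:vx, 23:vx, 24:tri, 25:tri, 26:tri, 27:tri
edges: (10,0,c); (10,2,c); (10,4,c); (10,4,ck); (18,6,c); (18,14,c); (18,15,c); (19,9,c); (19,15,c); (19,16,c); (20,14,c); (20,15,c); (20,16,c); (24,2,c); (24,21,c); (24,23,c); (25,14,c); (25,21,c); (25,22,c); (26,16,c); (26,22,c); (26,23,c); (27,21,c); (27,22,c); (27,23,c)


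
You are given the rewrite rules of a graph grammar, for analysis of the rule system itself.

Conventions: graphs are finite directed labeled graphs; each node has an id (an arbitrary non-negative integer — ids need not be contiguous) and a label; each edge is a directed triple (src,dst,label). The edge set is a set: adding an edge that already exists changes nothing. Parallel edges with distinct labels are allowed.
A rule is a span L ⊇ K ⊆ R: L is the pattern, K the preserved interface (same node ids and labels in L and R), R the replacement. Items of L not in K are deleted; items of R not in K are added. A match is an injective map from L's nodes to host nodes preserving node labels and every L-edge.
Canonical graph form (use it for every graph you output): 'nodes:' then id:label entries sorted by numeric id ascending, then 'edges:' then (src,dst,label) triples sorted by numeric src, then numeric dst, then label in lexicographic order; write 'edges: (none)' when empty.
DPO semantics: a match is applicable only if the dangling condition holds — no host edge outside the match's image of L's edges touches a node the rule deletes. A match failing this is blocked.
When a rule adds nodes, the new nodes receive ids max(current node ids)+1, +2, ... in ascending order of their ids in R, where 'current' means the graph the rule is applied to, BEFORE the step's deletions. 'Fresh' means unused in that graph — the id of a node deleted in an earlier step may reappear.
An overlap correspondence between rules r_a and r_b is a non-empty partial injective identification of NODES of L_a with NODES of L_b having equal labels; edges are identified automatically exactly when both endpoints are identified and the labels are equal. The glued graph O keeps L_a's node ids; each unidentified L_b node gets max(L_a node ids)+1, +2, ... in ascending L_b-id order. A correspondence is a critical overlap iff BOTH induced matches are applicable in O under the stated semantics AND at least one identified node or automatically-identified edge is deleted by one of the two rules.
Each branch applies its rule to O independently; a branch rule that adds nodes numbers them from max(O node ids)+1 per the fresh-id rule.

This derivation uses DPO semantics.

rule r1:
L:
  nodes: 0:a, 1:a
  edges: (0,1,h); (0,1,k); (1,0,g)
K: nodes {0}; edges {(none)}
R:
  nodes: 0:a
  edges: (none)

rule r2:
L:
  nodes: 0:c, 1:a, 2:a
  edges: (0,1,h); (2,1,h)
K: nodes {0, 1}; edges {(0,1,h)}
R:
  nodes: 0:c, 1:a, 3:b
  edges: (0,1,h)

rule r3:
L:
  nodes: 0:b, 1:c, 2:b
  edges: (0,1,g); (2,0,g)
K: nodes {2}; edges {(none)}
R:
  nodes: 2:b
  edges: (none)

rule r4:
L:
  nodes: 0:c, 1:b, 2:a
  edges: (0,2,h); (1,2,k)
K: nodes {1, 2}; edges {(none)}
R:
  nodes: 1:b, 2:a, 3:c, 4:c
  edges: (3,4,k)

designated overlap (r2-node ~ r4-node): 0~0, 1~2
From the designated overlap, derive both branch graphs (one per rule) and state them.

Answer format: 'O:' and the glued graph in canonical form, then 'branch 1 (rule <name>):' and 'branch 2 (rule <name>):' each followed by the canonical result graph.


O:
nodes: 0:c, 1:a, 2:a, 3:b
edges: (0,1,h); (2,1,h); (3,1,k)
branch 1 (rule r2):
nodes: 0:c, 1:a, 3:b, 4:b
edges: (0,1,h); (3,1,k)
branch 2 (rule r4):
nodes: 1:a, 2:a, 3:b, 4:c, 5:c
edges: (2,1,h); (4,5,k)


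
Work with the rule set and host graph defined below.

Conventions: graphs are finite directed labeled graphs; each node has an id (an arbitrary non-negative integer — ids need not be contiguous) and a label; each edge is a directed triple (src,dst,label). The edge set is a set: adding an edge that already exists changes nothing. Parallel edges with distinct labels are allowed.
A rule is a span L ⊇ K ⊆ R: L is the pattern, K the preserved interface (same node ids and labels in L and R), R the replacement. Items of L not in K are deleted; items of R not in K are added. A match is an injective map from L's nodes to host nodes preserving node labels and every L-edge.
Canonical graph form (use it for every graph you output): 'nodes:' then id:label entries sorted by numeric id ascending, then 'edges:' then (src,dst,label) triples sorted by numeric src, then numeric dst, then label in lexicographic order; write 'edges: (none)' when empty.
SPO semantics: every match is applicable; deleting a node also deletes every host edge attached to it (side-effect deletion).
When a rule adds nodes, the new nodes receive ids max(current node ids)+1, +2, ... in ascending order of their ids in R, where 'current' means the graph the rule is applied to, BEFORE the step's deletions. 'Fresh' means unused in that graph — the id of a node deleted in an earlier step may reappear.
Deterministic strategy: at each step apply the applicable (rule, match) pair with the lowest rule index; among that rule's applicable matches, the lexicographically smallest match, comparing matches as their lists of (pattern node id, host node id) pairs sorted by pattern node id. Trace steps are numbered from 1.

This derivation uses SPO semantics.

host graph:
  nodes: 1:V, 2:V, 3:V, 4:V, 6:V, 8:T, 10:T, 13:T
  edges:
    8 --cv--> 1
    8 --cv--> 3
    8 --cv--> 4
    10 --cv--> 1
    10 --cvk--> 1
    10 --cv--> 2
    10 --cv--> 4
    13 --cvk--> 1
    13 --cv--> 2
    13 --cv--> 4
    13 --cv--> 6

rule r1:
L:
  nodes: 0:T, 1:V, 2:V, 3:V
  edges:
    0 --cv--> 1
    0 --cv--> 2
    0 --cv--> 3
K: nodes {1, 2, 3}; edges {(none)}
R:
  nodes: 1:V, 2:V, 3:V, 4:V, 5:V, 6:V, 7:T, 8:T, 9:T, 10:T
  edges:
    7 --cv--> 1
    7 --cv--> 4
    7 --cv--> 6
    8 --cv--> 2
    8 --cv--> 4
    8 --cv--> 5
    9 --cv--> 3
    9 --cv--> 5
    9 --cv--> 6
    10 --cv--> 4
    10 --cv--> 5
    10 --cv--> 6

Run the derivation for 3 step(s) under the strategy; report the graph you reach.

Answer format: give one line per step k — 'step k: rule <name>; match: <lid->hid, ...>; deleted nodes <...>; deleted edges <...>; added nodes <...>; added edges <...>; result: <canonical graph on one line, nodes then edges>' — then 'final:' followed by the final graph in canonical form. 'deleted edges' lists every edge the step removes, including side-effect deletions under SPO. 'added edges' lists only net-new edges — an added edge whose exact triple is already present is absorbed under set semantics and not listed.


step 1: rule r1; match: 0->8, 1->1, 2->3, 3->4; deleted nodes 8; deleted edges (8,1,cv); (8,3,cv); (8,4,cv); added nodes 14, 15, 16, 17, 18, 19, 20; added edges (17,1,cv); (17,14,cv); (17,16,cv); (18,3,cv); (18,14,cv); (18,15,cv); (19,4,cv); (19,15,cv); (19,16,cv); (20,14,cv); (20,15,cv); (20,16,cv); result: nodes: 1:V, 2:V, 3:V, 4:V, 6:V, 10:T, 13:T, 14:V, 15:V, 16:V, 17:T, 18:T, 19:T, 20:T edges: (10,1,cv); (10,1,cvk); (10,2,cv); (10,4,cv); (13,1,cvk); (13,2,cv); (13,4,cv); (13,6,cv); (17,1,cv); (17,14,cv); (17,16,cv); (18,3,cv); (18,14,cv); (18,15,cv); (19,4,cv); (19,15,cv); (19,16,cv); (20,14,cv); (20,15,cv); (20,16,cv)
step 2: rule r1; match: 0->10, 1->1, 2->2, 3->4; deleted nodes 10; deleted edges (10,1,cv); (10,1,cvk); (10,2,cv); (10,4,cv); added nodes 21, 22, 23, 24, 25, 26, 27; added edges (24,1,cv); (24,21,cv); (24,23,cv); (25,2,cv); (25,21,cv); (25,22,cv); (26,4,cv); (26,22,cv); (26,23,cv); (27,21,cv); (27,22,cv); (27,23,cv); result: nodes: 1:V, 2:V, 3:V, 4:V, 6:V, 13:T, 14:V, 15:V, 16:V, 17:T, 18:T, 19:T, 20:T, 21:V, 22:V, 23:V, 24:T, 25:T, 26:T, 27:T edges: (13,1,cvk); (13,2,cv); (13,4,cv); (13,6,cv); (17,1,cv); (17,14,cv); (17,16,cv); (18,3,cv); (18,14,cv); (18,15,cv); (19,4,cv); (19,15,cv); (19,16,cv); (20,14,cv); (20,15,cv); (20,16,cv); (24,1,cv); (24,21,cv); (24,23,cv); (25,2,cv); (25,21,cv); (25,22,cv); (26,4,cv); (26,22,cv); (26,23,cv); (27,21,cv); (27,22,cv); (27,23,cv)
step 3: rule r1; match: 0->13, 1->2, 2->4, 3->6; deleted nodes 13; deleted edges (13,1,cvk); (13,2,cv); (13,4,cv); (13,6,cv); added nodes 28, 29, 30, 31, 32, 33, 34; added edges (31,2,cv); (31,28,cv); (31,30,cv); (32,4,cv); (32,28,cv); (32,29,cv); (33,6,cv); (33,29,cv); (33,30,cv); (34,28,cv); (34,29,cv); (34,30,cv); result: nodes: 1:V, 2:V, 3:V, 4:V, 6:V, 14:V, 15:V, 16:V, 17:T, 18:T, 19:T, 20:T, 21:V, 22:V, 23:V, 24:T, 25:T, 26:T, 27:T, 28:V, 29:V, 30:V, 31:T, 32:T, 33:T, 34:T edges: (17,1,cv); (17,14,cv); (17,16,cv); (18,3,cv); (18,14,cv); (18,15,cv); (19,4,cv); (19,15,cv); (19,16,cv); (20,14,cv); (20,15,cv); (20,16,cv); (24,1,cv); (24,21,cv); (24,23,cv); (25,2,cv); (25,21,cv); (25,22,cv); (26,4,cv); (26,22,cv); (26,23,cv); (27,21,cv); (27,22,cv); (27,23,cv); (31,2,cv); (31,28,cv); (31,30,cv); (32,4,cv); (32,28,cv); (32,29,cv); (33,6,cv); (33,29,cv); (33,30,cv); (34,28,cv); (34,29,cv); (34,30,cv)
final:
nodes: 1:V, 2:V, 3:V, 4:V, 6:V, 14:V, 15:V, 16:V, 17:T, 18:T, 19:T, 20:T, 21:V, 22:V, 23:V, 24:T, 25:T, 26:T, 27:T, 28:V, 29:V, 30:V, 31:T, 32:T, 33:T, 34:T
edges: (17,1,cv); (17,14,cv); (17,16,cv); (18,3,cv); (18,14,cv); (18,15,cv); (19,4,cv); (19,15,cv); (19,16,cv); (20,14,cv); (20,15,cv); (20,16,cv); (24,1,cv); (24,21,cv); (24,23,cv); (25,2,cv); (25,21,cv); (25,22,cv); (26,4,cv); (26,22,cv); (26,23,cv); (27,21,cv); (27,22,cv); (27,23,cv); (31,2,cv); (31,28,cv); (31,30,cv); (32,4,cv); (32,28,cv); (32,29,cv); (33,6,cv); (33,29,cv); (33,30,cv); (34,28,cv); (34,29,cv); (34,30,cv)


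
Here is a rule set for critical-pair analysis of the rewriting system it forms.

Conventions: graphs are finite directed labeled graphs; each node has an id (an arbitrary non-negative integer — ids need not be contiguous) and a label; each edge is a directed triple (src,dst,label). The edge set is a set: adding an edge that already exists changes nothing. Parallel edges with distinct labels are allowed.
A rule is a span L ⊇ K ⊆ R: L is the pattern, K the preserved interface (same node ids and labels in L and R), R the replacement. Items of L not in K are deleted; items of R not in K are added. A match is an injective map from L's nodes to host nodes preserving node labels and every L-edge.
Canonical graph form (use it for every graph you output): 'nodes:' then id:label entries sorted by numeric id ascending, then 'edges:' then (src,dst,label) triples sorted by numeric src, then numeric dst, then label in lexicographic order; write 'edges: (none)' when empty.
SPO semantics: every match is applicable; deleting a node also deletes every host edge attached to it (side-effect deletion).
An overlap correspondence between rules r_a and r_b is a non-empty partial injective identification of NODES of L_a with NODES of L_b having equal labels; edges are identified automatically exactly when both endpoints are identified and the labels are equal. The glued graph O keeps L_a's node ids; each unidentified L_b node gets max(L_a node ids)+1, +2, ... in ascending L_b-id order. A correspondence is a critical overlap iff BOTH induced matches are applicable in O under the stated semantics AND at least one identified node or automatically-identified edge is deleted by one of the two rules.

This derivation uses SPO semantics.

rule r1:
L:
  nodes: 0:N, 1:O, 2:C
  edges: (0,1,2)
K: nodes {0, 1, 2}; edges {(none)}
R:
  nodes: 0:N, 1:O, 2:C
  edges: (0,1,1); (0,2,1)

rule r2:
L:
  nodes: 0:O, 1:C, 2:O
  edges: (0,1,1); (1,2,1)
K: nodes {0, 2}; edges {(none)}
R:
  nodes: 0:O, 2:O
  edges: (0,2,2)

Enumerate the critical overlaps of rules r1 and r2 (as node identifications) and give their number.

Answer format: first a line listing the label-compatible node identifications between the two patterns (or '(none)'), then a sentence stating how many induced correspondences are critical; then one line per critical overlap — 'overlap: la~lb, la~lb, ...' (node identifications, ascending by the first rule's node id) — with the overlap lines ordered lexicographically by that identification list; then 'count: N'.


label-compatible node identifications between L(r1) and L(r2): 1~0, 1~2, 2~1
3 of the induced correspondences are critical overlaps of r1 and r2.
overlap: 1~0, 2~1
overlap: 1~2, 2~1
overlap: 2~1
count: 3


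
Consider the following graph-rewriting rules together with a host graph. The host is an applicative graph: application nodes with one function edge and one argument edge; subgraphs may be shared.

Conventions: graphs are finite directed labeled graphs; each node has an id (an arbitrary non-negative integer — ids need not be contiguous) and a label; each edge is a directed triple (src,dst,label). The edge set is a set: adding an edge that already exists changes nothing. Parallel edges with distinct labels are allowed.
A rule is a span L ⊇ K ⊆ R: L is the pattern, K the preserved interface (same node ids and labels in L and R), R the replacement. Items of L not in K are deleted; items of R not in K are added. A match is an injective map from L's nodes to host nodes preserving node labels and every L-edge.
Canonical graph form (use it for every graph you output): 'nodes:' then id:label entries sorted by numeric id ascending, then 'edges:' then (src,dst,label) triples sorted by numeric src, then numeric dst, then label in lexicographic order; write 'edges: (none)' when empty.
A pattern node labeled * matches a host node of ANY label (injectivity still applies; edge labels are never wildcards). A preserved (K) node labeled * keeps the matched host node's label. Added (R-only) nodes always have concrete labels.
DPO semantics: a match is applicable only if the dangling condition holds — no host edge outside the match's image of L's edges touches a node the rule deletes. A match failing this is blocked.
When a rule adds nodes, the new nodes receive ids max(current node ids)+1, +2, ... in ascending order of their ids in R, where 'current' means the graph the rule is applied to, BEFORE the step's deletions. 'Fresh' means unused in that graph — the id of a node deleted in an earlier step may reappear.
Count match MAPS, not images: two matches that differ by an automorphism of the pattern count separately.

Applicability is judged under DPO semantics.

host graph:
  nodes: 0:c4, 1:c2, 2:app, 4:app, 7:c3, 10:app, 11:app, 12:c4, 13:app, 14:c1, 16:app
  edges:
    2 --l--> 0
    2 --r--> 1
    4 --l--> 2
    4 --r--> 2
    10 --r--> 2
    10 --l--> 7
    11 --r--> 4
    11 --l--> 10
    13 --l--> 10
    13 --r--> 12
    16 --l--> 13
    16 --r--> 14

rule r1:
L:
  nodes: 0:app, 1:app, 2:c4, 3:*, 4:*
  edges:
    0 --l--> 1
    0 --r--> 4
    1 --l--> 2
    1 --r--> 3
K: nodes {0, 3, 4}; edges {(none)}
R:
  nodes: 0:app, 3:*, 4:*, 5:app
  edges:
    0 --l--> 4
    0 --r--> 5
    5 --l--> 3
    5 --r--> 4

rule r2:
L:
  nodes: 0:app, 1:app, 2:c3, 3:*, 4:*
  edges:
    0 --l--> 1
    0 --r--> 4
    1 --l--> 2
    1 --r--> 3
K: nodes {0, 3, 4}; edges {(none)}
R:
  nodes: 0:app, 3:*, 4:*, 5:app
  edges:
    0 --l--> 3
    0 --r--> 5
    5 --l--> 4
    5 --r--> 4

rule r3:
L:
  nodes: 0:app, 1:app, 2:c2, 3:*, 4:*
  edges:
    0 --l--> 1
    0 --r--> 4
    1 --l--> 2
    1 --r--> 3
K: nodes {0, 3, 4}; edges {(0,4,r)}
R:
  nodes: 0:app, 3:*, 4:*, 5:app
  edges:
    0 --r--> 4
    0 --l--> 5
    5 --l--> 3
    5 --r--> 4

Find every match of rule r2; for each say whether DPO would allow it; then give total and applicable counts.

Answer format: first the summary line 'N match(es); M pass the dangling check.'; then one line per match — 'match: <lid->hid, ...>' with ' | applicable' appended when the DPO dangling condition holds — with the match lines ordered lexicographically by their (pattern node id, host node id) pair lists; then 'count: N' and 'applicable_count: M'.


2 match(es); 0 pass the dangling check.
match: 0->11, 1->10, 2->7, 3->2, 4->4
match: 0->13, 1->10, 2->7, 3->2, 4->12
count: 2
applicable_count: 0


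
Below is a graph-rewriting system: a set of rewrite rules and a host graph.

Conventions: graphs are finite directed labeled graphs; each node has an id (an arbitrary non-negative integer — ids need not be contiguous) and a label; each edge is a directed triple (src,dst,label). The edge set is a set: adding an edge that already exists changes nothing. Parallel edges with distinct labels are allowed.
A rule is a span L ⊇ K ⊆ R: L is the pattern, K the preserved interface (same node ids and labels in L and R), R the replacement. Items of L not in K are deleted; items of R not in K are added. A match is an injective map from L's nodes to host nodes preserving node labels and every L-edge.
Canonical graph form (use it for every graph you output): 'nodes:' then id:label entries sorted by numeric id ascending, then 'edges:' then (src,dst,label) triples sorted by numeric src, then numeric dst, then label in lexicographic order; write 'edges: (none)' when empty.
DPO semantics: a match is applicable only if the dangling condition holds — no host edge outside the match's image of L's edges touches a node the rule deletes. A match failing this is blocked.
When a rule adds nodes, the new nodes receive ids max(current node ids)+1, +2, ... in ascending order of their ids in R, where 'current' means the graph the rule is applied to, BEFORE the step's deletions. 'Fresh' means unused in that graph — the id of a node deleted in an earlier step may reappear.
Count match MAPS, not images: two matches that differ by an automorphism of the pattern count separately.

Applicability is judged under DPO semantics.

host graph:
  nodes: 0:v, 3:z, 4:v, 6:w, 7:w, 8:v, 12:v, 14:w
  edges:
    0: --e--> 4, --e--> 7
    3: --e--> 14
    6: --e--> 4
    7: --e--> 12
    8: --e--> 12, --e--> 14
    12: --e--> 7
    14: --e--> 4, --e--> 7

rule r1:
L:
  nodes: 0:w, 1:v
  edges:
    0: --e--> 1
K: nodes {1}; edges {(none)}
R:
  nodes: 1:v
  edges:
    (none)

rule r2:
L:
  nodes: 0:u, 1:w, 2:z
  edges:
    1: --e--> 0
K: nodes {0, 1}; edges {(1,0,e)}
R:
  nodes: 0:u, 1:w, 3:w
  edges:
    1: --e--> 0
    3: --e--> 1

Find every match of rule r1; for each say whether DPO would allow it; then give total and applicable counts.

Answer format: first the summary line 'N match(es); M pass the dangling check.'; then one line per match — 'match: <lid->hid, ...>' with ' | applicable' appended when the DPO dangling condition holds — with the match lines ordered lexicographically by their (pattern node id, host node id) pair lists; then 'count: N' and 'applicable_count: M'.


3 match(es); 1 pass the dangling check.
match: 0->6, 1->4 | applicable
match: 0->7, 1->12
match: 0->14, 1->4
count: 3
applicable_count: 1


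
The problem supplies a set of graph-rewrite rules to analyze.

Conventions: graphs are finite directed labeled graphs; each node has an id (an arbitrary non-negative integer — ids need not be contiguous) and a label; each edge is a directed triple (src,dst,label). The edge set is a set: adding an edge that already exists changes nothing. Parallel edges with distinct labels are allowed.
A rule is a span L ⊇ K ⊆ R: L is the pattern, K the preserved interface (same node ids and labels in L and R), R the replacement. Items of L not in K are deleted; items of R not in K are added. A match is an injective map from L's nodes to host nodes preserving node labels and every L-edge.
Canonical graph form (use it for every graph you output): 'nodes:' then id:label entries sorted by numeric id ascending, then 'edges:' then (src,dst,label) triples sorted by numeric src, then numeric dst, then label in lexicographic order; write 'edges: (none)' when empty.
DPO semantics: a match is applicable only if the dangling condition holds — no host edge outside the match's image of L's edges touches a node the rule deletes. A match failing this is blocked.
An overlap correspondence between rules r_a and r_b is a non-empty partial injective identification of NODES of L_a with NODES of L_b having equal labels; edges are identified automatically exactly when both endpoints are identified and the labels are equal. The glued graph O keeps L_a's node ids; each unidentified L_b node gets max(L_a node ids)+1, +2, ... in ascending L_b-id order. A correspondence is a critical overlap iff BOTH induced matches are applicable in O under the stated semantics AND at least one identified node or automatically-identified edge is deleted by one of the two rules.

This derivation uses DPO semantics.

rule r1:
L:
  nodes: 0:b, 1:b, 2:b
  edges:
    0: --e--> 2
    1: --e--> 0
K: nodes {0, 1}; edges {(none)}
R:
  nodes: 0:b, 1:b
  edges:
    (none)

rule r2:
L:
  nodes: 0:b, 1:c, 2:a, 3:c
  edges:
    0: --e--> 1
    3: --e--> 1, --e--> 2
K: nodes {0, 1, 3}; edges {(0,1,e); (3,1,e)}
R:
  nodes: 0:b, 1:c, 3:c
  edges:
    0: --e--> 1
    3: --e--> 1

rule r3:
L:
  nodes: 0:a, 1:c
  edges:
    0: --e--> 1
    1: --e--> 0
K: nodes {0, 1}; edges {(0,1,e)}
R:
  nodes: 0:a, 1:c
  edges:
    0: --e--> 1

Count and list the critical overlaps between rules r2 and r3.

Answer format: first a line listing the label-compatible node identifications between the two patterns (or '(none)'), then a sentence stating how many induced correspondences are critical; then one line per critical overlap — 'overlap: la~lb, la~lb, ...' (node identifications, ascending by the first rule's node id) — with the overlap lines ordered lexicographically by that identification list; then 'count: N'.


label-compatible node identifications between L(r2) and L(r3): 1~1, 2~0, 3~1
0 of the induced correspondences are critical overlaps of r2 and r3.
count: 0
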